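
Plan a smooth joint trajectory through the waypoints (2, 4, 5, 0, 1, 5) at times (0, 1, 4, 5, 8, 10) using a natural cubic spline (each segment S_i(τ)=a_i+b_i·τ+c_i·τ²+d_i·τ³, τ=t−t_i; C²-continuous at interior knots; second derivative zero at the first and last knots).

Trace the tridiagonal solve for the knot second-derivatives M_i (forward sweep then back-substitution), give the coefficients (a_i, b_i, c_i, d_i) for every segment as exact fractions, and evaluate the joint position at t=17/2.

Δ: Δ0=2, Δ1=1/3, Δ2=-5, Δ3=1/3, Δ4=2
row 1: diag=8, rhs=-10; c'=3/8, d'=-5/4
row 2: denom=8−3·3/8=55/8; d'=(-32−3·-5/4)/(55/8)=-226/55
row 3: denom=8−1·8/55=432/55; d'=(32−1·-226/55)/(432/55)=331/72
row 4: denom=10−3·55/144=425/48; d'=(10−3·331/72)/(425/48)=-182/425
back: M4=-182/425
back: M3=331/72−55/144·-182/425=1214/255
back: M2=-226/55−8/55·1214/255=-6122/1275
back: M1=-5/4−3/8·-6122/1275=234/425
M: M0=0, M1=234/425, M2=-6122/1275, M3=1214/255, M4=-182/425, M5=0
seg 0: a=2, c=M0/2=0, d=(M1−M0)/(6·1)=39/425, b=Δ0−h0·(2M0+M1)/6=811/425
seg 1: a=4, c=M1/2=117/425, d=(M2−M1)/(6·3)=-3412/11475, b=Δ1−h1·(2M1+M2)/6=928/425
seg 2: a=5, c=M2/2=-3061/1275, d=(M3−M2)/(6·1)=2032/1275, b=Δ2−h2·(2M2+M3)/6=-1782/425
seg 3: a=0, c=M3/2=607/255, d=(M4−M3)/(6·3)=-3308/11475, b=Δ3−h3·(2M3+M4)/6=-316/75
seg 4: a=1, c=M4/2=-91/425, d=(M5−M4)/(6·2)=91/2550, b=Δ4−h4·(2M4+M5)/6=2914/1275
t_q=17/2 → seg 4, τ=1/2; S=1+2914/1275·τ+-91/425·τ²+91/2550·τ³=14237/6800

  seg 0: a=2 b=811/425 c=0 d=39/425
  seg 1: a=4 b=928/425 c=117/425 d=-3412/11475
  seg 2: a=5 b=-1782/425 c=-3061/1275 d=2032/1275
  seg 3: a=0 b=-316/75 c=607/255 d=-3308/11475
  seg 4: a=1 b=2914/1275 c=-91/425 d=91/2550
S(17/2) = 14237/6800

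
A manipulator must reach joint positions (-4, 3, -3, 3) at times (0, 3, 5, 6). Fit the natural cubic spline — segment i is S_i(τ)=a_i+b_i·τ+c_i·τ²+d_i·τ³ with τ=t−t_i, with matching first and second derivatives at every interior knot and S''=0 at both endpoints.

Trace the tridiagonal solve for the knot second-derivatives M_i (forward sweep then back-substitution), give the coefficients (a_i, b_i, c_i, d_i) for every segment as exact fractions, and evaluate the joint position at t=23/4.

Δ: Δ0=7/3, Δ1=-3, Δ2=6
row 1: diag=10, rhs=-32; c'=1/5, d'=-16/5
row 2: denom=6−2·1/5=28/5; d'=(54−2·-16/5)/(28/5)=151/14
back: M2=151/14
back: M1=-16/5−1/5·151/14=-75/14
M: M0=0, M1=-75/14, M2=151/14, M3=0
seg 0: a=-4, c=M0/2=0, d=(M1−M0)/(6·3)=-25/84, b=Δ0−h0·(2M0+M1)/6=421/84
seg 1: a=3, c=M1/2=-75/28, d=(M2−M1)/(6·2)=113/84, b=Δ1−h1·(2M1+M2)/6=-127/42
seg 2: a=-3, c=M2/2=151/28, d=(M3−M2)/(6·1)=-151/84, b=Δ2−h2·(2M2+M3)/6=101/42
t_q=23/4 → seg 2, τ=3/4; S=-3+101/42·τ+151/28·τ²+-151/84·τ³=1933/1792

  seg 0: a=-4 b=421/84 c=0 d=-25/84
  seg 1: a=3 b=-127/42 c=-75/28 d=113/84
  seg 2: a=-3 b=101/42 c=151/28 d=-151/84
S(23/4) = 1933/1792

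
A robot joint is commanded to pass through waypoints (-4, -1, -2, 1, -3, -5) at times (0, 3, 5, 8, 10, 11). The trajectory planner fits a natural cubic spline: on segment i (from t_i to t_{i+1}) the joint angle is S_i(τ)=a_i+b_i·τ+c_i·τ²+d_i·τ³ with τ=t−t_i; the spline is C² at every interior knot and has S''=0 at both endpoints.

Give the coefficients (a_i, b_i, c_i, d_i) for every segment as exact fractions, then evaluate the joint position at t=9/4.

Δ: Δ0=1, Δ1=-1/2, Δ2=1, Δ3=-2, Δ4=-2
row 1: diag=10, rhs=-9; c'=1/5, d'=-9/10
row 2: denom=10−2·1/5=48/5; d'=(9−2·-9/10)/(48/5)=9/8
row 3: denom=10−3·5/16=145/16; d'=(-18−3·9/8)/(145/16)=-342/145
row 4: denom=6−2·32/145=806/145; d'=(0−2·-342/145)/(806/145)=342/403
back: M4=342/403
back: M3=-342/145−32/145·342/403=-1026/403
back: M2=9/8−5/16·-1026/403=774/403
back: M1=-9/10−1/5·774/403=-1035/806
M: M0=0, M1=-1035/806, M2=774/403, M3=-1026/403, M4=342/403, M5=0
seg 0: a=-4, c=M0/2=0, d=(M1−M0)/(6·3)=-115/1612, b=Δ0−h0·(2M0+M1)/6=2647/1612
seg 1: a=-1, c=M1/2=-1035/1612, d=(M2−M1)/(6·2)=861/3224, b=Δ1−h1·(2M1+M2)/6=-229/806
seg 2: a=-2, c=M2/2=387/403, d=(M3−M2)/(6·3)=-100/403, b=Δ2−h2·(2M2+M3)/6=142/403
seg 3: a=1, c=M3/2=-513/403, d=(M4−M3)/(6·2)=114/403, b=Δ3−h3·(2M3+M4)/6=-236/403
seg 4: a=-3, c=M4/2=171/403, d=(M5−M4)/(6·1)=-57/403, b=Δ4−h4·(2M4+M5)/6=-920/403
t_q=9/4 → seg 0, τ=9/4; S=-4+2647/1612·τ+0·τ²+-115/1612·τ³=-115339/103168

  seg 0: a=-4 b=2647/1612 c=0 d=-115/1612
  seg 1: a=-1 b=-229/806 c=-1035/1612 d=861/3224
  seg 2: a=-2 b=142/403 c=387/403 d=-100/403
  seg 3: a=1 b=-236/403 c=-513/403 d=114/403
  seg 4: a=-3 b=-920/403 c=171/403 d=-57/403
S(9/4) = -115339/103168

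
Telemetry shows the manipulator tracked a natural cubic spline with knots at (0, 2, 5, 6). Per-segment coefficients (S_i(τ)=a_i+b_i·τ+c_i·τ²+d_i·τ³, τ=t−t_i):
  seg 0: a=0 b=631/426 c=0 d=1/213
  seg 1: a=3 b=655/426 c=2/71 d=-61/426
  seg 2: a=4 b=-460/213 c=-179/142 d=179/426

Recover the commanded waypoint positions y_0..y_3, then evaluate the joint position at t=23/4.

y_0=0 y_1=3 y_2=4 y_3=1
S(23/4) = 16799/9088

y_0 = S_0(0) = a_0 = 0
y_1 = S_1(0) = a_1 = 3
y_2 = S_2(0) = a_2 = 4
y_3 = S_2(1) = 1
t_q=23/4 is in segment 2 (τ=3/4); S_2(τ)=16799/9088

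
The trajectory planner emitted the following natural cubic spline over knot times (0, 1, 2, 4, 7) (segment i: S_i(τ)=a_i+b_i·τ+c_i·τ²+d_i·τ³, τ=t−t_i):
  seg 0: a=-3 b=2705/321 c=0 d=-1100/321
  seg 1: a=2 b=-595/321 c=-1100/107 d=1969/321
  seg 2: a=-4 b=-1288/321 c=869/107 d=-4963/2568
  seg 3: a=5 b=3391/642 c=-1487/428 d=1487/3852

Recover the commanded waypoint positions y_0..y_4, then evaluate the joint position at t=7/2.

y_0 = S_0(0) = a_0 = -3
y_1 = S_1(0) = a_1 = 2
y_2 = S_2(0) = a_2 = -4
y_3 = S_3(0) = a_3 = 5
y_4 = S_3(3) = 0
t_q=7/2 is in segment 2 (τ=3/2); S_2(τ)=11861/6848

y_0=-3 y_1=2 y_2=-4 y_3=5 y_4=0
S(7/2) = 11861/6848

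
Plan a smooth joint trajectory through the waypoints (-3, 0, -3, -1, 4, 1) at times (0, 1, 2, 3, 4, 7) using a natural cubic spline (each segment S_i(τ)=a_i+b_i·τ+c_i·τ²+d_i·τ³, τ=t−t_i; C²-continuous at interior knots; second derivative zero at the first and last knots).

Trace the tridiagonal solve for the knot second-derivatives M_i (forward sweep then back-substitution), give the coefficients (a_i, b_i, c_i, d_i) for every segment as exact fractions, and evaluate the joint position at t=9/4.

Δ: Δ0=3, Δ1=-3, Δ2=2, Δ3=5, Δ4=-1
row 1: diag=4, rhs=-36; c'=1/4, d'=-9
row 2: denom=4−1·1/4=15/4; d'=(30−1·-9)/(15/4)=52/5
row 3: denom=4−1·4/15=56/15; d'=(18−1·52/5)/(56/15)=57/28
row 4: denom=8−1·15/56=433/56; d'=(-36−1·57/28)/(433/56)=-2130/433
back: M4=-2130/433
back: M3=57/28−15/56·-2130/433=1452/433
back: M2=52/5−4/15·1452/433=4116/433
back: M1=-9−1/4·4116/433=-4926/433
M: M0=0, M1=-4926/433, M2=4116/433, M3=1452/433, M4=-2130/433, M5=0
seg 0: a=-3, c=M0/2=0, d=(M1−M0)/(6·1)=-821/433, b=Δ0−h0·(2M0+M1)/6=2120/433
seg 1: a=0, c=M1/2=-2463/433, d=(M2−M1)/(6·1)=1507/433, b=Δ1−h1·(2M1+M2)/6=-343/433
seg 2: a=-3, c=M2/2=2058/433, d=(M3−M2)/(6·1)=-444/433, b=Δ2−h2·(2M2+M3)/6=-748/433
seg 3: a=-1, c=M3/2=726/433, d=(M4−M3)/(6·1)=-597/433, b=Δ3−h3·(2M3+M4)/6=2036/433
seg 4: a=4, c=M4/2=-1065/433, d=(M5−M4)/(6·3)=355/1299, b=Δ4−h4·(2M4+M5)/6=1697/433
t_q=9/4 → seg 2, τ=1/4; S=-3+-748/433·τ+2058/433·τ²+-444/433·τ³=-21829/6928

  seg 0: a=-3 b=2120/433 c=0 d=-821/433
  seg 1: a=0 b=-343/433 c=-2463/433 d=1507/433
  seg 2: a=-3 b=-748/433 c=2058/433 d=-444/433
  seg 3: a=-1 b=2036/433 c=726/433 d=-597/433
  seg 4: a=4 b=1697/433 c=-1065/433 d=355/1299
S(9/4) = -21829/6928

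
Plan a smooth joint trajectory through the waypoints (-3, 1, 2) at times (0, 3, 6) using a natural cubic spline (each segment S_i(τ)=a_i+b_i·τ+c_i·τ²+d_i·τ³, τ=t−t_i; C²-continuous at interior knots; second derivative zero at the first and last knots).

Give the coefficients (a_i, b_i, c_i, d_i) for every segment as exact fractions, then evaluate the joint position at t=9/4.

Δ: Δ0=4/3, Δ1=1/3
row 1: diag=12, rhs=-6; c'=1/4, d'=-1/2
back: M1=-1/2
M: M0=0, M1=-1/2, M2=0
seg 0: a=-3, c=M0/2=0, d=(M1−M0)/(6·3)=-1/36, b=Δ0−h0·(2M0+M1)/6=19/12
seg 1: a=1, c=M1/2=-1/4, d=(M2−M1)/(6·3)=1/36, b=Δ1−h1·(2M1+M2)/6=5/6
t_q=9/4 → seg 0, τ=9/4; S=-3+19/12·τ+0·τ²+-1/36·τ³=63/256

  seg 0: a=-3 b=19/12 c=0 d=-1/36
  seg 1: a=1 b=5/6 c=-1/4 d=1/36
S(9/4) = 63/256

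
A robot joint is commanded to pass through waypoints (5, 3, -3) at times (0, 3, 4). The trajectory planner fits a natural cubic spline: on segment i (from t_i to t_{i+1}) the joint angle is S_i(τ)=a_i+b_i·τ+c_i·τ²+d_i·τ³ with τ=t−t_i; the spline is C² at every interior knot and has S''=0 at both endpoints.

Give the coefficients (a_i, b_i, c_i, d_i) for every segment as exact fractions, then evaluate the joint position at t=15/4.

  seg 0: a=5 b=4/3 c=0 d=-2/9
  seg 1: a=3 b=-14/3 c=-2 d=2/3
S(15/4) = -43/32

Δ: Δ0=-2/3, Δ1=-6
row 1: diag=8, rhs=-32; c'=1/8, d'=-4
back: M1=-4
M: M0=0, M1=-4, M2=0
seg 0: a=5, c=M0/2=0, d=(M1−M0)/(6·3)=-2/9, b=Δ0−h0·(2M0+M1)/6=4/3
seg 1: a=3, c=M1/2=-2, d=(M2−M1)/(6·1)=2/3, b=Δ1−h1·(2M1+M2)/6=-14/3
t_q=15/4 → seg 1, τ=3/4; S=3+-14/3·τ+-2·τ²+2/3·τ³=-43/32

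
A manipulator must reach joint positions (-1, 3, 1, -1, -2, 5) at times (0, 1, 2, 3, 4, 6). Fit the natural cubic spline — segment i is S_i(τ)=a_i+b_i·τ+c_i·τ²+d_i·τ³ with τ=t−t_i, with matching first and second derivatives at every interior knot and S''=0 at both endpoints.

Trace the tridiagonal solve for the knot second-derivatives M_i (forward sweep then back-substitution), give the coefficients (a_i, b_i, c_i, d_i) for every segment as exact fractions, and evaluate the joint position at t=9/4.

Δ: Δ0=4, Δ1=-2, Δ2=-2, Δ3=-1, Δ4=7/2
row 1: diag=4, rhs=-36; c'=1/4, d'=-9
row 2: denom=4−1·1/4=15/4; d'=(0−1·-9)/(15/4)=12/5
row 3: denom=4−1·4/15=56/15; d'=(6−1·12/5)/(56/15)=27/28
row 4: denom=6−1·15/56=321/56; d'=(27−1·27/28)/(321/56)=486/107
back: M4=486/107
back: M3=27/28−15/56·486/107=-27/107
back: M2=12/5−4/15·-27/107=264/107
back: M1=-9−1/4·264/107=-1029/107
M: M0=0, M1=-1029/107, M2=264/107, M3=-27/107, M4=486/107, M5=0
seg 0: a=-1, c=M0/2=0, d=(M1−M0)/(6·1)=-343/214, b=Δ0−h0·(2M0+M1)/6=1199/214
seg 1: a=3, c=M1/2=-1029/214, d=(M2−M1)/(6·1)=431/214, b=Δ1−h1·(2M1+M2)/6=85/107
seg 2: a=1, c=M2/2=132/107, d=(M3−M2)/(6·1)=-97/214, b=Δ2−h2·(2M2+M3)/6=-595/214
seg 3: a=-1, c=M3/2=-27/214, d=(M4−M3)/(6·1)=171/214, b=Δ3−h3·(2M3+M4)/6=-179/107
seg 4: a=-2, c=M4/2=243/107, d=(M5−M4)/(6·2)=-81/214, b=Δ4−h4·(2M4+M5)/6=101/214
t_q=9/4 → seg 2, τ=1/4; S=1+-595/214·τ+132/107·τ²+-97/214·τ³=5135/13696

  seg 0: a=-1 b=1199/214 c=0 d=-343/214
  seg 1: a=3 b=85/107 c=-1029/214 d=431/214
  seg 2: a=1 b=-595/214 c=132/107 d=-97/214
  seg 3: a=-1 b=-179/107 c=-27/214 d=171/214
  seg 4: a=-2 b=101/214 c=243/107 d=-81/214
S(9/4) = 5135/13696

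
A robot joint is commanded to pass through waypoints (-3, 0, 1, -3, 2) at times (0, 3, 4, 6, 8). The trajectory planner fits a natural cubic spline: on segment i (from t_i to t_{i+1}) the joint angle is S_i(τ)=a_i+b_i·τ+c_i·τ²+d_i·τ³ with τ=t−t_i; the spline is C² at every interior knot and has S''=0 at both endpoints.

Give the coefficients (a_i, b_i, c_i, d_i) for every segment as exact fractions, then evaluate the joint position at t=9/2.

  seg 0: a=-3 b=245/344 c=0 d=11/344
  seg 1: a=0 b=271/172 c=99/344 d=-297/344
  seg 2: a=1 b=-151/344 c=-99/43 d=1047/1376
  seg 3: a=-3 b=-89/172 c=1557/688 d=-519/1376
S(9/2) = 3303/11008

Δ: Δ0=1, Δ1=1, Δ2=-2, Δ3=5/2
row 1: diag=8, rhs=0; c'=1/8, d'=0
row 2: denom=6−1·1/8=47/8; d'=(-18−1·0)/(47/8)=-144/47
row 3: denom=8−2·16/47=344/47; d'=(27−2·-144/47)/(344/47)=1557/344
back: M3=1557/344
back: M2=-144/47−16/47·1557/344=-198/43
back: M1=0−1/8·-198/43=99/172
M: M0=0, M1=99/172, M2=-198/43, M3=1557/344, M4=0
seg 0: a=-3, c=M0/2=0, d=(M1−M0)/(6·3)=11/344, b=Δ0−h0·(2M0+M1)/6=245/344
seg 1: a=0, c=M1/2=99/344, d=(M2−M1)/(6·1)=-297/344, b=Δ1−h1·(2M1+M2)/6=271/172
seg 2: a=1, c=M2/2=-99/43, d=(M3−M2)/(6·2)=1047/1376, b=Δ2−h2·(2M2+M3)/6=-151/344
seg 3: a=-3, c=M3/2=1557/688, d=(M4−M3)/(6·2)=-519/1376, b=Δ3−h3·(2M3+M4)/6=-89/172
t_q=9/2 → seg 2, τ=1/2; S=1+-151/344·τ+-99/43·τ²+1047/1376·τ³=3303/11008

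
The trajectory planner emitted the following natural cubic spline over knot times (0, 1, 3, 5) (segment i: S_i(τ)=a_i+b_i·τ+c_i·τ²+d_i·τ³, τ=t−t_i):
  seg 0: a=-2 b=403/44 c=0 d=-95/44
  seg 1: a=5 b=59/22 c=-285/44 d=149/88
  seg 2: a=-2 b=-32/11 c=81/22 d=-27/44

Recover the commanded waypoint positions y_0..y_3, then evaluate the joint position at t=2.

y_0 = S_0(0) = a_0 = -2
y_1 = S_1(0) = a_1 = 5
y_2 = S_2(0) = a_2 = -2
y_3 = S_2(2) = 2
t_q=2 is in segment 1 (τ=1); S_1(τ)=255/88

y_0=-2 y_1=5 y_2=-2 y_3=2
S(2) = 255/88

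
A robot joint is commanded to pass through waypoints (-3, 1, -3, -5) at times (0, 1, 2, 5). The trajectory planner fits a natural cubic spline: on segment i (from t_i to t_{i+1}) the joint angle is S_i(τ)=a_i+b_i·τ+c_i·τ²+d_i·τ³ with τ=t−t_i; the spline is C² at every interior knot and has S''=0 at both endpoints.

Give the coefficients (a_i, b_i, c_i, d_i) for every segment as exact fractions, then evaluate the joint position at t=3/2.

  seg 0: a=-3 b=574/93 c=0 d=-202/93
  seg 1: a=1 b=-32/93 c=-202/31 d=266/93
  seg 2: a=-3 b=-446/93 c=64/31 d=-64/279
S(3/2) = -55/124

Δ: Δ0=4, Δ1=-4, Δ2=-2/3
row 1: diag=4, rhs=-48; c'=1/4, d'=-12
row 2: denom=8−1·1/4=31/4; d'=(20−1·-12)/(31/4)=128/31
back: M2=128/31
back: M1=-12−1/4·128/31=-404/31
M: M0=0, M1=-404/31, M2=128/31, M3=0
seg 0: a=-3, c=M0/2=0, d=(M1−M0)/(6·1)=-202/93, b=Δ0−h0·(2M0+M1)/6=574/93
seg 1: a=1, c=M1/2=-202/31, d=(M2−M1)/(6·1)=266/93, b=Δ1−h1·(2M1+M2)/6=-32/93
seg 2: a=-3, c=M2/2=64/31, d=(M3−M2)/(6·3)=-64/279, b=Δ2−h2·(2M2+M3)/6=-446/93
t_q=3/2 → seg 1, τ=1/2; S=1+-32/93·τ+-202/31·τ²+266/93·τ³=-55/124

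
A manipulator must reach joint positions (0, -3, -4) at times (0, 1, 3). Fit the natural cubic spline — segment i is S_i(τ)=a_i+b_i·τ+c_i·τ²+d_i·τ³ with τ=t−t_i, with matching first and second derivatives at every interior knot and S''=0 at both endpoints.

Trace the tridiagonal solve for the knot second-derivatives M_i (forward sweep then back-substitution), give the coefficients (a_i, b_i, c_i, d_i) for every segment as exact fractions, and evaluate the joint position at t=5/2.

Δ: Δ0=-3, Δ1=-1/2
row 1: diag=6, rhs=15; c'=1/3, d'=5/2
back: M1=5/2
M: M0=0, M1=5/2, M2=0
seg 0: a=0, c=M0/2=0, d=(M1−M0)/(6·1)=5/12, b=Δ0−h0·(2M0+M1)/6=-41/12
seg 1: a=-3, c=M1/2=5/4, d=(M2−M1)/(6·2)=-5/24, b=Δ1−h1·(2M1+M2)/6=-13/6
t_q=5/2 → seg 1, τ=3/2; S=-3+-13/6·τ+5/4·τ²+-5/24·τ³=-265/64

  seg 0: a=0 b=-41/12 c=0 d=5/12
  seg 1: a=-3 b=-13/6 c=5/4 d=-5/24
S(5/2) = -265/64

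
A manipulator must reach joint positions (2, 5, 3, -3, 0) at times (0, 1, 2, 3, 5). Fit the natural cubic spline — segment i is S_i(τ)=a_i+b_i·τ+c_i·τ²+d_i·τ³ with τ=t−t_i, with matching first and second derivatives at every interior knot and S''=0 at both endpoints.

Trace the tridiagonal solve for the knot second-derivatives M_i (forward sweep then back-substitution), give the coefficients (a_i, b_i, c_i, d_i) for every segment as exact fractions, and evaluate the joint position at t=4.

  seg 0: a=2 b=683/172 c=0 d=-167/172
  seg 1: a=5 b=91/86 c=-501/172 d=-25/172
  seg 2: a=3 b=-895/172 c=-144/43 d=439/172
  seg 3: a=-3 b=-365/86 c=741/172 d=-247/344
S(4) = -1257/344

Δ: Δ0=3, Δ1=-2, Δ2=-6, Δ3=3/2
row 1: diag=4, rhs=-30; c'=1/4, d'=-15/2
row 2: denom=4−1·1/4=15/4; d'=(-24−1·-15/2)/(15/4)=-22/5
row 3: denom=6−1·4/15=86/15; d'=(45−1·-22/5)/(86/15)=741/86
back: M3=741/86
back: M2=-22/5−4/15·741/86=-288/43
back: M1=-15/2−1/4·-288/43=-501/86
M: M0=0, M1=-501/86, M2=-288/43, M3=741/86, M4=0
seg 0: a=2, c=M0/2=0, d=(M1−M0)/(6·1)=-167/172, b=Δ0−h0·(2M0+M1)/6=683/172
seg 1: a=5, c=M1/2=-501/172, d=(M2−M1)/(6·1)=-25/172, b=Δ1−h1·(2M1+M2)/6=91/86
seg 2: a=3, c=M2/2=-144/43, d=(M3−M2)/(6·1)=439/172, b=Δ2−h2·(2M2+M3)/6=-895/172
seg 3: a=-3, c=M3/2=741/172, d=(M4−M3)/(6·2)=-247/344, b=Δ3−h3·(2M3+M4)/6=-365/86
t_q=4 → seg 3, τ=1; S=-3+-365/86·τ+741/172·τ²+-247/344·τ³=-1257/344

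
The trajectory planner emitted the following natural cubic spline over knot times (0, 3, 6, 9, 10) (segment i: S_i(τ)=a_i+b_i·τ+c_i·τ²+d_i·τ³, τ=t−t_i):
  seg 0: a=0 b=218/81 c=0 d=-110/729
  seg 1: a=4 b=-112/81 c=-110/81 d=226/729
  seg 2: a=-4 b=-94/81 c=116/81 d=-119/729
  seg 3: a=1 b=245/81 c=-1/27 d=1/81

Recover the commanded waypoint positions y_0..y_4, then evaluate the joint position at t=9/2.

y_0 = S_0(0) = a_0 = 0
y_1 = S_1(0) = a_1 = 4
y_2 = S_2(0) = a_2 = -4
y_3 = S_3(0) = a_3 = 1
y_4 = S_3(1) = 4
t_q=9/2 is in segment 1 (τ=3/2); S_1(τ)=-1/12

y_0=0 y_1=4 y_2=-4 y_3=1 y_4=4
S(9/2) = -1/12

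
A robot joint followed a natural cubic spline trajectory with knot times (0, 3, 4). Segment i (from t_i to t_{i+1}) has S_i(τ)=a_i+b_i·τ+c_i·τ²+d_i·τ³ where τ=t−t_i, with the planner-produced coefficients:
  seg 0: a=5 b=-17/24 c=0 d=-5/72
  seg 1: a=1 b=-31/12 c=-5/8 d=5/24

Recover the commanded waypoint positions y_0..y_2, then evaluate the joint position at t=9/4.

y_0=5 y_1=1 y_2=-2
S(9/4) = 1339/512

y_0 = S_0(0) = a_0 = 5
y_1 = S_1(0) = a_1 = 1
y_2 = S_1(1) = -2
t_q=9/4 is in segment 0 (τ=9/4); S_0(τ)=1339/512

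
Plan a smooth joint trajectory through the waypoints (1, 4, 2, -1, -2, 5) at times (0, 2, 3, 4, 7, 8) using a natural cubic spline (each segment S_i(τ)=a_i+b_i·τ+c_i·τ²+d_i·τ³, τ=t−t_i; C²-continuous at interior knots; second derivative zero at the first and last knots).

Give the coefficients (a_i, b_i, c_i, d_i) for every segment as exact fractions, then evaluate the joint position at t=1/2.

Δ: Δ0=3/2, Δ1=-2, Δ2=-3, Δ3=-1/3, Δ4=7
row 1: diag=6, rhs=-21; c'=1/6, d'=-7/2
row 2: denom=4−1·1/6=23/6; d'=(-6−1·-7/2)/(23/6)=-15/23
row 3: denom=8−1·6/23=178/23; d'=(16−1·-15/23)/(178/23)=383/178
row 4: denom=8−3·69/178=1217/178; d'=(44−3·383/178)/(1217/178)=6683/1217
back: M4=6683/1217
back: M3=383/178−69/178·6683/1217=28/1217
back: M2=-15/23−6/23·28/1217=-801/1217
back: M1=-7/2−1/6·-801/1217=-4126/1217
M: M0=0, M1=-4126/1217, M2=-801/1217, M3=28/1217, M4=6683/1217, M5=0
seg 0: a=1, c=M0/2=0, d=(M1−M0)/(6·2)=-2063/7302, b=Δ0−h0·(2M0+M1)/6=19205/7302
seg 1: a=4, c=M1/2=-2063/1217, d=(M2−M1)/(6·1)=3325/7302, b=Δ1−h1·(2M1+M2)/6=-5551/7302
seg 2: a=2, c=M2/2=-801/2434, d=(M3−M2)/(6·1)=829/7302, b=Δ2−h2·(2M2+M3)/6=-10166/3651
seg 3: a=-1, c=M3/2=14/1217, d=(M4−M3)/(6·3)=6655/21906, b=Δ3−h3·(2M3+M4)/6=-22651/7302
seg 4: a=-2, c=M4/2=6683/2434, d=(M5−M4)/(6·1)=-6683/7302, b=Δ4−h4·(2M4+M5)/6=18874/3651
t_q=1/2 → seg 0, τ=1/2; S=1+19205/7302·τ+0·τ²+-2063/7302·τ³=44391/19472

  seg 0: a=1 b=19205/7302 c=0 d=-2063/7302
  seg 1: a=4 b=-5551/7302 c=-2063/1217 d=3325/7302
  seg 2: a=2 b=-10166/3651 c=-801/2434 d=829/7302
  seg 3: a=-1 b=-22651/7302 c=14/1217 d=6655/21906
  seg 4: a=-2 b=18874/3651 c=6683/2434 d=-6683/7302
S(1/2) = 44391/19472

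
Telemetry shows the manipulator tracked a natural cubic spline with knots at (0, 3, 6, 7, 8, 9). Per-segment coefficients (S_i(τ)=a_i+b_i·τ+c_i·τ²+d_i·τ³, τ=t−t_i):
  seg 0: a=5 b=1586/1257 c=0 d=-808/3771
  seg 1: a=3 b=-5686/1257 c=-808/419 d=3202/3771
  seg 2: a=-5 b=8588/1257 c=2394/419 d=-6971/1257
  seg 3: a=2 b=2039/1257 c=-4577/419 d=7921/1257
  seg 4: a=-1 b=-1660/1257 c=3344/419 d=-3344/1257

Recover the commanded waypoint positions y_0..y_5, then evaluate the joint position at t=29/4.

y_0 = S_0(0) = a_0 = 5
y_1 = S_1(0) = a_1 = 3
y_2 = S_2(0) = a_2 = -5
y_3 = S_3(0) = a_3 = 2
y_4 = S_4(0) = a_4 = -1
y_5 = S_4(1) = 3
t_q=29/4 is in segment 3 (τ=1/4); S_3(τ)=48839/26816

y_0=5 y_1=3 y_2=-5 y_3=2 y_4=-1 y_5=3
S(29/4) = 48839/26816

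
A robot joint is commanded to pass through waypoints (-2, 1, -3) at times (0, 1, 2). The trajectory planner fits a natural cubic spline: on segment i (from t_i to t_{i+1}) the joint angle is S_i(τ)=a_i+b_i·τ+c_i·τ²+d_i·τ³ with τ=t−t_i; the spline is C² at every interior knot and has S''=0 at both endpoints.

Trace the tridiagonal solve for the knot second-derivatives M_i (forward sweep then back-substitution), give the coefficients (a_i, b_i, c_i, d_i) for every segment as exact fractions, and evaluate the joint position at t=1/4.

Δ: Δ0=3, Δ1=-4
row 1: diag=4, rhs=-42; c'=1/4, d'=-21/2
back: M1=-21/2
M: M0=0, M1=-21/2, M2=0
seg 0: a=-2, c=M0/2=0, d=(M1−M0)/(6·1)=-7/4, b=Δ0−h0·(2M0+M1)/6=19/4
seg 1: a=1, c=M1/2=-21/4, d=(M2−M1)/(6·1)=7/4, b=Δ1−h1·(2M1+M2)/6=-1/2
t_q=1/4 → seg 0, τ=1/4; S=-2+19/4·τ+0·τ²+-7/4·τ³=-215/256

  seg 0: a=-2 b=19/4 c=0 d=-7/4
  seg 1: a=1 b=-1/2 c=-21/4 d=7/4
S(1/4) = -215/256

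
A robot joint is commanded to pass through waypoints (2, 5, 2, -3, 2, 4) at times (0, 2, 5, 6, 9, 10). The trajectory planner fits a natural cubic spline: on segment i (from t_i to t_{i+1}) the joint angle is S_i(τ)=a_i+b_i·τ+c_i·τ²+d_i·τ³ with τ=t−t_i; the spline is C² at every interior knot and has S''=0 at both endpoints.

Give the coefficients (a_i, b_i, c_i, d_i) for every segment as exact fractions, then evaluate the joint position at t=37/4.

Δ: Δ0=3/2, Δ1=-1, Δ2=-5, Δ3=5/3, Δ4=2
row 1: diag=10, rhs=-15; c'=3/10, d'=-3/2
row 2: denom=8−3·3/10=71/10; d'=(-24−3·-3/2)/(71/10)=-195/71
row 3: denom=8−1·10/71=558/71; d'=(40−1·-195/71)/(558/71)=3035/558
row 4: denom=8−3·71/186=425/62; d'=(2−3·3035/558)/(425/62)=-2663/1275
back: M4=-2663/1275
back: M3=3035/558−71/186·-2663/1275=23854/3825
back: M2=-195/71−10/71·23854/3825=-2773/765
back: M1=-3/2−3/10·-2773/765=-526/1275
M: M0=0, M1=-526/1275, M2=-2773/765, M3=23854/3825, M4=-2663/1275, M5=0
seg 0: a=2, c=M0/2=0, d=(M1−M0)/(6·2)=-263/7650, b=Δ0−h0·(2M0+M1)/6=12527/7650
seg 1: a=5, c=M1/2=-263/1275, d=(M2−M1)/(6·3)=-12287/68850, b=Δ1−h1·(2M1+M2)/6=9371/7650
seg 2: a=2, c=M2/2=-2773/1530, d=(M3−M2)/(6·1)=1397/850, b=Δ2−h2·(2M2+M3)/6=-1087/225
seg 3: a=-3, c=M3/2=11927/3825, d=(M4−M3)/(6·3)=-31843/68850, b=Δ3−h3·(2M3+M4)/6=-26969/7650
seg 4: a=2, c=M4/2=-2663/2550, d=(M5−M4)/(6·1)=2663/7650, b=Δ4−h4·(2M4+M5)/6=10313/3825
t_q=37/4 → seg 4, τ=1/4; S=2+10313/3825·τ+-2663/2550·τ²+2663/7650·τ³=426641/163200

  seg 0: a=2 b=12527/7650 c=0 d=-263/7650
  seg 1: a=5 b=9371/7650 c=-263/1275 d=-12287/68850
  seg 2: a=2 b=-1087/225 c=-2773/1530 d=1397/850
  seg 3: a=-3 b=-26969/7650 c=11927/3825 d=-31843/68850
  seg 4: a=2 b=10313/3825 c=-2663/2550 d=2663/7650
S(37/4) = 426641/163200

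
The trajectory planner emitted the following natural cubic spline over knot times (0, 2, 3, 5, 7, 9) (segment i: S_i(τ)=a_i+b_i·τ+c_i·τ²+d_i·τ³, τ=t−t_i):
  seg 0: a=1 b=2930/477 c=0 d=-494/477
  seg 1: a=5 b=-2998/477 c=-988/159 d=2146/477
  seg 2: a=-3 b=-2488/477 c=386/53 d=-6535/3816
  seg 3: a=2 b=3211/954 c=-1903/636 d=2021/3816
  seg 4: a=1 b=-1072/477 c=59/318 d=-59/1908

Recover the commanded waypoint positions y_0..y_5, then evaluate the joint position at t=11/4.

y_0=1 y_1=5 y_2=-3 y_3=2 y_4=1 y_5=-3
S(11/4) = -6671/5088

y_0 = S_0(0) = a_0 = 1
y_1 = S_1(0) = a_1 = 5
y_2 = S_2(0) = a_2 = -3
y_3 = S_3(0) = a_3 = 2
y_4 = S_4(0) = a_4 = 1
y_5 = S_4(2) = -3
t_q=11/4 is in segment 1 (τ=3/4); S_1(τ)=-6671/5088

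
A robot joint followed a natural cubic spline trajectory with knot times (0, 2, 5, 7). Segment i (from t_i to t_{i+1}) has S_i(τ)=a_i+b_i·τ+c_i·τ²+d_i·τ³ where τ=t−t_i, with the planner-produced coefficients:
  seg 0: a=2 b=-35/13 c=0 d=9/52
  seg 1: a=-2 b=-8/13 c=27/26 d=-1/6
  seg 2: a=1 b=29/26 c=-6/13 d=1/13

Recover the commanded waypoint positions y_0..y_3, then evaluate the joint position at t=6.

y_0 = S_0(0) = a_0 = 2
y_1 = S_1(0) = a_1 = -2
y_2 = S_2(0) = a_2 = 1
y_3 = S_2(2) = 2
t_q=6 is in segment 2 (τ=1); S_2(τ)=45/26

y_0=2 y_1=-2 y_2=1 y_3=2
S(6) = 45/26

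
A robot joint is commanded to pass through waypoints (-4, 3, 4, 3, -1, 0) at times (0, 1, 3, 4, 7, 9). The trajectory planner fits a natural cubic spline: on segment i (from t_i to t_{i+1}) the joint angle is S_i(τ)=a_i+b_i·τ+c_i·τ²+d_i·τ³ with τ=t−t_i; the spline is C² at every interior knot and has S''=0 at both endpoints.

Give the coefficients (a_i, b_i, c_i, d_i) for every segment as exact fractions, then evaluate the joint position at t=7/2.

  seg 0: a=-4 b=26989/3318 c=0 d=-3763/3318
  seg 1: a=3 b=7850/1659 c=-3763/1106 d=8537/13272
  seg 2: a=4 b=-3845/3318 c=1011/2212 d=-1979/6636
  seg 3: a=3 b=-7561/6636 c=-242/553 d=275/2212
  seg 4: a=-1 b=-1355/3318 c=1507/2212 d=-1507/13272
S(7/2) = 61893/17696

Δ: Δ0=7, Δ1=1/2, Δ2=-1, Δ3=-4/3, Δ4=1/2
row 1: diag=6, rhs=-39; c'=1/3, d'=-13/2
row 2: denom=6−2·1/3=16/3; d'=(-9−2·-13/2)/(16/3)=3/4
row 3: denom=8−1·3/16=125/16; d'=(-2−1·3/4)/(125/16)=-44/125
row 4: denom=10−3·48/125=1106/125; d'=(11−3·-44/125)/(1106/125)=1507/1106
back: M4=1507/1106
back: M3=-44/125−48/125·1507/1106=-484/553
back: M2=3/4−3/16·-484/553=1011/1106
back: M1=-13/2−1/3·1011/1106=-3763/553
M: M0=0, M1=-3763/553, M2=1011/1106, M3=-484/553, M4=1507/1106, M5=0
seg 0: a=-4, c=M0/2=0, d=(M1−M0)/(6·1)=-3763/3318, b=Δ0−h0·(2M0+M1)/6=26989/3318
seg 1: a=3, c=M1/2=-3763/1106, d=(M2−M1)/(6·2)=8537/13272, b=Δ1−h1·(2M1+M2)/6=7850/1659
seg 2: a=4, c=M2/2=1011/2212, d=(M3−M2)/(6·1)=-1979/6636, b=Δ2−h2·(2M2+M3)/6=-3845/3318
seg 3: a=3, c=M3/2=-242/553, d=(M4−M3)/(6·3)=275/2212, b=Δ3−h3·(2M3+M4)/6=-7561/6636
seg 4: a=-1, c=M4/2=1507/2212, d=(M5−M4)/(6·2)=-1507/13272, b=Δ4−h4·(2M4+M5)/6=-1355/3318
t_q=7/2 → seg 2, τ=1/2; S=4+-3845/3318·τ+1011/2212·τ²+-1979/6636·τ³=61893/17696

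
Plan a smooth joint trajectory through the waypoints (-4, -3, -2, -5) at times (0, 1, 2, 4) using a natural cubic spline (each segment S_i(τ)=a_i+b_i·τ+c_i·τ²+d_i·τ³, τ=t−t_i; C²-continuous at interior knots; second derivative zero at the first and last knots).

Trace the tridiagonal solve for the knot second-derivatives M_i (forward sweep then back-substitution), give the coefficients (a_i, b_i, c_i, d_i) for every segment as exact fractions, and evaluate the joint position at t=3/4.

Δ: Δ0=1, Δ1=1, Δ2=-3/2
row 1: diag=4, rhs=0; c'=1/4, d'=0
row 2: denom=6−1·1/4=23/4; d'=(-15−1·0)/(23/4)=-60/23
back: M2=-60/23
back: M1=0−1/4·-60/23=15/23
M: M0=0, M1=15/23, M2=-60/23, M3=0
seg 0: a=-4, c=M0/2=0, d=(M1−M0)/(6·1)=5/46, b=Δ0−h0·(2M0+M1)/6=41/46
seg 1: a=-3, c=M1/2=15/46, d=(M2−M1)/(6·1)=-25/46, b=Δ1−h1·(2M1+M2)/6=28/23
seg 2: a=-2, c=M2/2=-30/23, d=(M3−M2)/(6·2)=5/23, b=Δ2−h2·(2M2+M3)/6=11/46
t_q=3/4 → seg 0, τ=3/4; S=-4+41/46·τ+0·τ²+5/46·τ³=-9673/2944

  seg 0: a=-4 b=41/46 c=0 d=5/46
  seg 1: a=-3 b=28/23 c=15/46 d=-25/46
  seg 2: a=-2 b=11/46 c=-30/23 d=5/23
S(3/4) = -9673/2944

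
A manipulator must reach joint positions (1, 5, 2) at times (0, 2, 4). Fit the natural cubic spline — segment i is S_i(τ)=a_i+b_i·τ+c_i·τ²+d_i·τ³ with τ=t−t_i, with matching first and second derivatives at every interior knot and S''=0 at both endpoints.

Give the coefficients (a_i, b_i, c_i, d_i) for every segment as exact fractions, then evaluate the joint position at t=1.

Δ: Δ0=2, Δ1=-3/2
row 1: diag=8, rhs=-21; c'=1/4, d'=-21/8
back: M1=-21/8
M: M0=0, M1=-21/8, M2=0
seg 0: a=1, c=M0/2=0, d=(M1−M0)/(6·2)=-7/32, b=Δ0−h0·(2M0+M1)/6=23/8
seg 1: a=5, c=M1/2=-21/16, d=(M2−M1)/(6·2)=7/32, b=Δ1−h1·(2M1+M2)/6=1/4
t_q=1 → seg 0, τ=1; S=1+23/8·τ+0·τ²+-7/32·τ³=117/32

  seg 0: a=1 b=23/8 c=0 d=-7/32
  seg 1: a=5 b=1/4 c=-21/16 d=7/32
S(1) = 117/32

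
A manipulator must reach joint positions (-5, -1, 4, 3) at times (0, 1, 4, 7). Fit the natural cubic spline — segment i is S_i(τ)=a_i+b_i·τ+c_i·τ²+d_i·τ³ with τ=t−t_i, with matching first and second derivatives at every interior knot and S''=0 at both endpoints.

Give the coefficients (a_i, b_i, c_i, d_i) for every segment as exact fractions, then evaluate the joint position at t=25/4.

Δ: Δ0=4, Δ1=5/3, Δ2=-1/3
row 1: diag=8, rhs=-14; c'=3/8, d'=-7/4
row 2: denom=12−3·3/8=87/8; d'=(-12−3·-7/4)/(87/8)=-18/29
back: M2=-18/29
back: M1=-7/4−3/8·-18/29=-44/29
M: M0=0, M1=-44/29, M2=-18/29, M3=0
seg 0: a=-5, c=M0/2=0, d=(M1−M0)/(6·1)=-22/87, b=Δ0−h0·(2M0+M1)/6=370/87
seg 1: a=-1, c=M1/2=-22/29, d=(M2−M1)/(6·3)=13/261, b=Δ1−h1·(2M1+M2)/6=304/87
seg 2: a=4, c=M2/2=-9/29, d=(M3−M2)/(6·3)=1/29, b=Δ2−h2·(2M2+M3)/6=25/87
t_q=25/4 → seg 2, τ=9/4; S=4+25/87·τ+-9/29·τ²+1/29·τ³=6437/1856

  seg 0: a=-5 b=370/87 c=0 d=-22/87
  seg 1: a=-1 b=304/87 c=-22/29 d=13/261
  seg 2: a=4 b=25/87 c=-9/29 d=1/29
S(25/4) = 6437/1856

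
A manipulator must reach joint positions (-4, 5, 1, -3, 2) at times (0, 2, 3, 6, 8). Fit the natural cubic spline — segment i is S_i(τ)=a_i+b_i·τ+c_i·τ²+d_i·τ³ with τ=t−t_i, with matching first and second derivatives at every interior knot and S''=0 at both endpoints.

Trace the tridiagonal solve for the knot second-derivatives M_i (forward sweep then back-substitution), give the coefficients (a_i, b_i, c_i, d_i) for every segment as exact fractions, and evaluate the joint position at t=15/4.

Δ: Δ0=9/2, Δ1=-4, Δ2=-4/3, Δ3=5/2
row 1: diag=6, rhs=-51; c'=1/6, d'=-17/2
row 2: denom=8−1·1/6=47/6; d'=(16−1·-17/2)/(47/6)=147/47
row 3: denom=10−3·18/47=416/47; d'=(23−3·147/47)/(416/47)=20/13
back: M3=20/13
back: M2=147/47−18/47·20/13=33/13
back: M1=-17/2−1/6·33/13=-116/13
M: M0=0, M1=-116/13, M2=33/13, M3=20/13, M4=0
seg 0: a=-4, c=M0/2=0, d=(M1−M0)/(6·2)=-29/39, b=Δ0−h0·(2M0+M1)/6=583/78
seg 1: a=5, c=M1/2=-58/13, d=(M2−M1)/(6·1)=149/78, b=Δ1−h1·(2M1+M2)/6=-113/78
seg 2: a=1, c=M2/2=33/26, d=(M3−M2)/(6·3)=-1/18, b=Δ2−h2·(2M2+M3)/6=-181/39
seg 3: a=-3, c=M3/2=10/13, d=(M4−M3)/(6·2)=-5/39, b=Δ3−h3·(2M3+M4)/6=115/78
t_q=15/4 → seg 2, τ=3/4; S=1+-181/39·τ+33/26·τ²+-1/18·τ³=-2979/1664

  seg 0: a=-4 b=583/78 c=0 d=-29/39
  seg 1: a=5 b=-113/78 c=-58/13 d=149/78
  seg 2: a=1 b=-181/39 c=33/26 d=-1/18
  seg 3: a=-3 b=115/78 c=10/13 d=-5/39
S(15/4) = -2979/1664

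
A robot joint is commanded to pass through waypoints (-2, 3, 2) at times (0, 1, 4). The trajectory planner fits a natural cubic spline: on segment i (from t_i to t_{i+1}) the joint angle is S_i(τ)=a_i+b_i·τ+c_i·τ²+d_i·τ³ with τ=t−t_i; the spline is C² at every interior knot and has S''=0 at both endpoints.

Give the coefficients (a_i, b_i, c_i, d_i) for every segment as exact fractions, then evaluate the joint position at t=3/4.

  seg 0: a=-2 b=17/3 c=0 d=-2/3
  seg 1: a=3 b=11/3 c=-2 d=2/9
S(3/4) = 63/32

Δ: Δ0=5, Δ1=-1/3
row 1: diag=8, rhs=-32; c'=3/8, d'=-4
back: M1=-4
M: M0=0, M1=-4, M2=0
seg 0: a=-2, c=M0/2=0, d=(M1−M0)/(6·1)=-2/3, b=Δ0−h0·(2M0+M1)/6=17/3
seg 1: a=3, c=M1/2=-2, d=(M2−M1)/(6·3)=2/9, b=Δ1−h1·(2M1+M2)/6=11/3
t_q=3/4 → seg 0, τ=3/4; S=-2+17/3·τ+0·τ²+-2/3·τ³=63/32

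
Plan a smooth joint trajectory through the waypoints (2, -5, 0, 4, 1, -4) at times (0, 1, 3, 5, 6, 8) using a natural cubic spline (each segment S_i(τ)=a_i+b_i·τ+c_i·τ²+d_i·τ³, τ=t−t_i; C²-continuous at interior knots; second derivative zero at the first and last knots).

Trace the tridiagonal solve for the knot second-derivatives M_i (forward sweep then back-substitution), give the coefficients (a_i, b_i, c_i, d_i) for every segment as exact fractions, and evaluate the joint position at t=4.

Δ: Δ0=-7, Δ1=5/2, Δ2=2, Δ3=-3, Δ4=-5/2
row 1: diag=6, rhs=57; c'=1/3, d'=19/2
row 2: denom=8−2·1/3=22/3; d'=(-3−2·19/2)/(22/3)=-3
row 3: denom=6−2·3/11=60/11; d'=(-30−2·-3)/(60/11)=-22/5
row 4: denom=6−1·11/60=349/60; d'=(3−1·-22/5)/(349/60)=444/349
back: M4=444/349
back: M3=-22/5−11/60·444/349=-1617/349
back: M2=-3−3/11·-1617/349=-606/349
back: M1=19/2−1/3·-606/349=7035/698
M: M0=0, M1=7035/698, M2=-606/349, M3=-1617/349, M4=444/349, M5=0
seg 0: a=2, c=M0/2=0, d=(M1−M0)/(6·1)=2345/1396, b=Δ0−h0·(2M0+M1)/6=-12117/1396
seg 1: a=-5, c=M1/2=7035/1396, d=(M2−M1)/(6·2)=-2749/2792, b=Δ1−h1·(2M1+M2)/6=-2541/698
seg 2: a=0, c=M2/2=-303/349, d=(M3−M2)/(6·2)=-337/1396, b=Δ2−h2·(2M2+M3)/6=1641/349
seg 3: a=4, c=M3/2=-1617/698, d=(M4−M3)/(6·1)=687/698, b=Δ3−h3·(2M3+M4)/6=-582/349
seg 4: a=1, c=M4/2=222/349, d=(M5−M4)/(6·2)=-37/349, b=Δ4−h4·(2M4+M5)/6=-2337/698
t_q=4 → seg 2, τ=1; S=0+1641/349·τ+-303/349·τ²+-337/1396·τ³=5015/1396

  seg 0: a=2 b=-12117/1396 c=0 d=2345/1396
  seg 1: a=-5 b=-2541/698 c=7035/1396 d=-2749/2792
  seg 2: a=0 b=1641/349 c=-303/349 d=-337/1396
  seg 3: a=4 b=-582/349 c=-1617/698 d=687/698
  seg 4: a=1 b=-2337/698 c=222/349 d=-37/349
S(4) = 5015/1396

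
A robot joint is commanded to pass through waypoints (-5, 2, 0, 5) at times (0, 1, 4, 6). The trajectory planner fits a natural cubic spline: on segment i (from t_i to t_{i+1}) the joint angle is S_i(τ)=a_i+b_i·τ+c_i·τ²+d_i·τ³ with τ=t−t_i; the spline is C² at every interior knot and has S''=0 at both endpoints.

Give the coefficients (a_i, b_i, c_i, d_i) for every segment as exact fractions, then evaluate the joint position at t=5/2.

Δ: Δ0=7, Δ1=-2/3, Δ2=5/2
row 1: diag=8, rhs=-46; c'=3/8, d'=-23/4
row 2: denom=10−3·3/8=71/8; d'=(19−3·-23/4)/(71/8)=290/71
back: M2=290/71
back: M1=-23/4−3/8·290/71=-517/71
M: M0=0, M1=-517/71, M2=290/71, M3=0
seg 0: a=-5, c=M0/2=0, d=(M1−M0)/(6·1)=-517/426, b=Δ0−h0·(2M0+M1)/6=3499/426
seg 1: a=2, c=M1/2=-517/142, d=(M2−M1)/(6·3)=269/426, b=Δ1−h1·(2M1+M2)/6=974/213
seg 2: a=0, c=M2/2=145/71, d=(M3−M2)/(6·2)=-145/426, b=Δ2−h2·(2M2+M3)/6=-95/426
t_q=5/2 → seg 1, τ=3/2; S=2+974/213·τ+-517/142·τ²+269/426·τ³=3179/1136

  seg 0: a=-5 b=3499/426 c=0 d=-517/426
  seg 1: a=2 b=974/213 c=-517/142 d=269/426
  seg 2: a=0 b=-95/426 c=145/71 d=-145/426
S(5/2) = 3179/1136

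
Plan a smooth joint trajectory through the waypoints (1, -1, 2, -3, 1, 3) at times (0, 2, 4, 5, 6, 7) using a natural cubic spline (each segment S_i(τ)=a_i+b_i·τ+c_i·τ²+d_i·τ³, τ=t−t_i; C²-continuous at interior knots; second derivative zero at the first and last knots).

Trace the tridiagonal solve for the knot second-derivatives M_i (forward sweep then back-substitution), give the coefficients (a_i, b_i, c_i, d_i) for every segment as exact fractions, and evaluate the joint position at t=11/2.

  seg 0: a=1 b=-400/157 c=0 d=243/628
  seg 1: a=-1 b=329/157 c=729/314 d=-1645/1256
  seg 2: a=2 b=-1361/314 c=-3477/628 d=3059/628
  seg 3: a=-3 b=-499/628 c=1425/157 d=-2689/628
  seg 4: a=1 b=1417/314 c=-2367/628 d=789/628
S(11/2) = -8357/5024

Δ: Δ0=-1, Δ1=3/2, Δ2=-5, Δ3=4, Δ4=2
row 1: diag=8, rhs=15; c'=1/4, d'=15/8
row 2: denom=6−2·1/4=11/2; d'=(-39−2·15/8)/(11/2)=-171/22
row 3: denom=4−1·2/11=42/11; d'=(54−1·-171/22)/(42/11)=453/28
row 4: denom=4−1·11/42=157/42; d'=(-12−1·453/28)/(157/42)=-2367/314
back: M4=-2367/314
back: M3=453/28−11/42·-2367/314=2850/157
back: M2=-171/22−2/11·2850/157=-3477/314
back: M1=15/8−1/4·-3477/314=729/157
M: M0=0, M1=729/157, M2=-3477/314, M3=2850/157, M4=-2367/314, M5=0
seg 0: a=1, c=M0/2=0, d=(M1−M0)/(6·2)=243/628, b=Δ0−h0·(2M0+M1)/6=-400/157
seg 1: a=-1, c=M1/2=729/314, d=(M2−M1)/(6·2)=-1645/1256, b=Δ1−h1·(2M1+M2)/6=329/157
seg 2: a=2, c=M2/2=-3477/628, d=(M3−M2)/(6·1)=3059/628, b=Δ2−h2·(2M2+M3)/6=-1361/314
seg 3: a=-3, c=M3/2=1425/157, d=(M4−M3)/(6·1)=-2689/628, b=Δ3−h3·(2M3+M4)/6=-499/628
seg 4: a=1, c=M4/2=-2367/628, d=(M5−M4)/(6·1)=789/628, b=Δ4−h4·(2M4+M5)/6=1417/314
t_q=11/2 → seg 3, τ=1/2; S=-3+-499/628·τ+1425/157·τ²+-2689/628·τ³=-8357/5024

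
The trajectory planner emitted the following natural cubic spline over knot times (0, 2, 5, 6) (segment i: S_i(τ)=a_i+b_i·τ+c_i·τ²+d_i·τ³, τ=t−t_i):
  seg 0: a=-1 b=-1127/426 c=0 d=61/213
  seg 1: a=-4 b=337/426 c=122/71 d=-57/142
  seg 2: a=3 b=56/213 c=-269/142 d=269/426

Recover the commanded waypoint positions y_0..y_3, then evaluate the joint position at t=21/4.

y_0 = S_0(0) = a_0 = -1
y_1 = S_1(0) = a_1 = -4
y_2 = S_2(0) = a_2 = 3
y_3 = S_2(1) = 2
t_q=21/4 is in segment 2 (τ=1/4); S_2(τ)=26875/9088

y_0=-1 y_1=-4 y_2=3 y_3=2
S(21/4) = 26875/9088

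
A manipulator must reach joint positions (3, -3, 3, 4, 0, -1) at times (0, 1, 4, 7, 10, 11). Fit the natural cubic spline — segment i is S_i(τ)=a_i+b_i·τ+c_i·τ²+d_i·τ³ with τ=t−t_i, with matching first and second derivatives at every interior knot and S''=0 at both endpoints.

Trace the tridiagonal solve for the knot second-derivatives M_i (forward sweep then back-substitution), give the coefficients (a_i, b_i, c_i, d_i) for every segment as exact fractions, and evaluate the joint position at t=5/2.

  seg 0: a=3 b=-5560/777 c=0 d=898/777
  seg 1: a=-3 b=-2866/777 c=898/259 d=-3662/6993
  seg 2: a=3 b=2312/777 c=-968/777 d=23/189
  seg 3: a=4 b=-943/777 c=-39/259 d=86/2331
  seg 4: a=0 b=-871/777 c=47/259 d=-47/777
S(5/2) = -2589/1036

Δ: Δ0=-6, Δ1=2, Δ2=1/3, Δ3=-4/3, Δ4=-1
row 1: diag=8, rhs=48; c'=3/8, d'=6
row 2: denom=12−3·3/8=87/8; d'=(-10−3·6)/(87/8)=-224/87
row 3: denom=12−3·8/29=324/29; d'=(-10−3·-224/87)/(324/29)=-11/54
row 4: denom=8−3·29/108=259/36; d'=(2−3·-11/54)/(259/36)=94/259
back: M4=94/259
back: M3=-11/54−29/108·94/259=-78/259
back: M2=-224/87−8/29·-78/259=-1936/777
back: M1=6−3/8·-1936/777=1796/259
M: M0=0, M1=1796/259, M2=-1936/777, M3=-78/259, M4=94/259, M5=0
seg 0: a=3, c=M0/2=0, d=(M1−M0)/(6·1)=898/777, b=Δ0−h0·(2M0+M1)/6=-5560/777
seg 1: a=-3, c=M1/2=898/259, d=(M2−M1)/(6·3)=-3662/6993, b=Δ1−h1·(2M1+M2)/6=-2866/777
seg 2: a=3, c=M2/2=-968/777, d=(M3−M2)/(6·3)=23/189, b=Δ2−h2·(2M2+M3)/6=2312/777
seg 3: a=4, c=M3/2=-39/259, d=(M4−M3)/(6·3)=86/2331, b=Δ3−h3·(2M3+M4)/6=-943/777
seg 4: a=0, c=M4/2=47/259, d=(M5−M4)/(6·1)=-47/777, b=Δ4−h4·(2M4+M5)/6=-871/777
t_q=5/2 → seg 1, τ=3/2; S=-3+-2866/777·τ+898/259·τ²+-3662/6993·τ³=-2589/1036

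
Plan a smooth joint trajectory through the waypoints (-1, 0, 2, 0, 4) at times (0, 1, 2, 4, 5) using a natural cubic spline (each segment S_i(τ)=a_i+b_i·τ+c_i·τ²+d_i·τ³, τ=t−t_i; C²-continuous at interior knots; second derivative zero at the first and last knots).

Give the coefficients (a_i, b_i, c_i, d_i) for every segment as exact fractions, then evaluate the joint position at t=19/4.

Δ: Δ0=1, Δ1=2, Δ2=-1, Δ3=4
row 1: diag=4, rhs=6; c'=1/4, d'=3/2
row 2: denom=6−1·1/4=23/4; d'=(-18−1·3/2)/(23/4)=-78/23
row 3: denom=6−2·8/23=122/23; d'=(30−2·-78/23)/(122/23)=423/61
back: M3=423/61
back: M2=-78/23−8/23·423/61=-354/61
back: M1=3/2−1/4·-354/61=180/61
M: M0=0, M1=180/61, M2=-354/61, M3=423/61, M4=0
seg 0: a=-1, c=M0/2=0, d=(M1−M0)/(6·1)=30/61, b=Δ0−h0·(2M0+M1)/6=31/61
seg 1: a=0, c=M1/2=90/61, d=(M2−M1)/(6·1)=-89/61, b=Δ1−h1·(2M1+M2)/6=121/61
seg 2: a=2, c=M2/2=-177/61, d=(M3−M2)/(6·2)=259/244, b=Δ2−h2·(2M2+M3)/6=34/61
seg 3: a=0, c=M3/2=423/122, d=(M4−M3)/(6·1)=-141/122, b=Δ3−h3·(2M3+M4)/6=103/61
t_q=19/4 → seg 3, τ=3/4; S=0+103/61·τ+423/122·τ²+-141/122·τ³=21309/7808

  seg 0: a=-1 b=31/61 c=0 d=30/61
  seg 1: a=0 b=121/61 c=90/61 d=-89/61
  seg 2: a=2 b=34/61 c=-177/61 d=259/244
  seg 3: a=0 b=103/61 c=423/122 d=-141/122
S(19/4) = 21309/7808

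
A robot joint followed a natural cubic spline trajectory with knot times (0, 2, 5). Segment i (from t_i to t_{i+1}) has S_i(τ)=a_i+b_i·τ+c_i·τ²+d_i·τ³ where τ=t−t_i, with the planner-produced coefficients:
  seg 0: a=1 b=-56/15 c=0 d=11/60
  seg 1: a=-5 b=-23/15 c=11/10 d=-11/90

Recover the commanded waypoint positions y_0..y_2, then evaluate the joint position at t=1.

y_0=1 y_1=-5 y_2=-3
S(1) = -51/20

y_0 = S_0(0) = a_0 = 1
y_1 = S_1(0) = a_1 = -5
y_2 = S_1(3) = -3
t_q=1 is in segment 0 (τ=1); S_0(τ)=-51/20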